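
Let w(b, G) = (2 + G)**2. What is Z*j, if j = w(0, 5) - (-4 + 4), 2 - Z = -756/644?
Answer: 3577/23 ≈ 155.52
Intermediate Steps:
Z = 73/23 (Z = 2 - (-756)/644 = 2 - 1*(-27/23) = 2 + 27/23 = 73/23 ≈ 3.1739)
j = 49 (j = (2 + 5)**2 - (-4 + 4) = 7**2 - 1*0 = 49 + 0 = 49)
Z*j = (73/23)*49 = 3577/23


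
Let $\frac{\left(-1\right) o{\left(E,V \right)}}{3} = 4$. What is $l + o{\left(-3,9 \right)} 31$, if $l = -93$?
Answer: $-465$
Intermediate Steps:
$o{\left(E,V \right)} = -12$ ($o{\left(E,V \right)} = \left(-3\right) 4 = -12$)
$l + o{\left(-3,9 \right)} 31 = -93 - 372 = -465$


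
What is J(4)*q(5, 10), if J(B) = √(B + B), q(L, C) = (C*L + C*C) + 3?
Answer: 306*√2 ≈ 432.75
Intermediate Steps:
q(L, C) = 3 + C² + C*L (q(L, C) = (C*L + C²) + 3 = (C² + C*L) + 3 = 3 + C² + C*L)
J(B) = √2*√B (J(B) = √(2*B) = √2*√B)
J(4)*q(5, 10) = (√2*√4)*(3 + 10² + 10*5) = (√2*2)*(3 + 100 + 50) = (2*√2)*153 = 306*√2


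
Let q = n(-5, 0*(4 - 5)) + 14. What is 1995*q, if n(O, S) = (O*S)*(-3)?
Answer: 27930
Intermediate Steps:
n(O, S) = -3*O*S
q = 14 (q = -3*(-5)*0*(4 - 5) + 14 = -3*(-5)*0*(-1) + 14 = -3*(-5)*0 + 14 = 0 + 14 = 14)
1995*q = 1995*14 = 27930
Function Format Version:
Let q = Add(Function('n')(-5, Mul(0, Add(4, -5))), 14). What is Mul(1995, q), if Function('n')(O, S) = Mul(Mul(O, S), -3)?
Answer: 27930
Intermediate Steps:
Function('n')(O, S) = Mul(-3, O, S)
q = 14 (q = Add(Mul(-3, -5, Mul(0, Add(4, -5))), 14) = Add(Mul(-3, -5, Mul(0, -1)), 14) = Add(Mul(-3, -5, 0), 14) = Add(0, 14) = 14)
Mul(1995, q) = Mul(1995, 14) = 27930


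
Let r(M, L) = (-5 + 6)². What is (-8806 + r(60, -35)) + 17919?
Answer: 9114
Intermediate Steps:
r(M, L) = 1 (r(M, L) = 1² = 1)
(-8806 + r(60, -35)) + 17919 = (-8806 + 1) + 17919 = -8805 + 17919 = 9114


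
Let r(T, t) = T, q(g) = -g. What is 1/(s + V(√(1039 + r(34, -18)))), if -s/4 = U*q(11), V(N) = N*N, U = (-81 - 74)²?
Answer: 1/1058173 ≈ 9.4503e-7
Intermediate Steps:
U = 24025 (U = (-155)² = 24025)
V(N) = N²
s = 1057100 (s = -96100*(-1*11) = -96100*(-11) = -4*(-264275) = 1057100)
1/(s + V(√(1039 + r(34, -18)))) = 1/(1057100 + (√(1039 + 34))²) = 1/(1057100 + (√1073)²) = 1/(1057100 + 1073) = 1/1058173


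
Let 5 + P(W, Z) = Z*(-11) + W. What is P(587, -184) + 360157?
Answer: 362763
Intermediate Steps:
P(W, Z) = -5 + W - 11*Z (P(W, Z) = -5 + (Z*(-11) + W) = -5 + (-11*Z + W) = -5 + (W - 11*Z) = -5 + W - 11*Z)
P(587, -184) + 360157 = (-5 + 587 - 11*(-184)) + 360157 = (-5 + 587 + 2024) + 360157 = 2606 + 360157 = 362763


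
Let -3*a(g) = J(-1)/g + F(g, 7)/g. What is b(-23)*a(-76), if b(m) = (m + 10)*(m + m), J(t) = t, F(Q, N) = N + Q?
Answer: -10465/57 ≈ -183.60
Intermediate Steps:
b(m) = 2*m*(10 + m) (b(m) = (10 + m)*(2*m) = 2*m*(10 + m))
a(g) = 1/(3*g) - (7 + g)/(3*g) (a(g) = -(-1/g + (7 + g)/g)/3 = 1/(3*g) - (7 + g)/(3*g))
b(-23)*a(-76) = (2*(-23)*(10 - 23))*((⅓)*(-6 - 1*(-76))/(-76)) = (2*(-23)*(-13))*((⅓)*(-1/76)*(-6 + 76)) = 598*((⅓)*(-1/76)*70) = 598*(-35/114) = -10465/57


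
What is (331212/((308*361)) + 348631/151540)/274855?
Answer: 3176980361/165398212525700 ≈ 1.9208e-5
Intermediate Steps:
(331212/((308*361)) + 348631/151540)/274855 = (331212/111188 + 348631*(1/151540))*(1/274855) = (331212*(1/111188) + 348631/151540)*(1/274855) = (11829/3971 + 348631/151540)*(1/274855) = (3176980361/601765340)*(1/274855) = 3176980361/165398212525700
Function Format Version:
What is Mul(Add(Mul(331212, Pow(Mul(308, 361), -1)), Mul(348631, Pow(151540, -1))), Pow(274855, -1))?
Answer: Rational(3176980361, 165398212525700) ≈ 1.9208e-5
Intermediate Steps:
Mul(Add(Mul(331212, Pow(Mul(308, 361), -1)), Mul(348631, Pow(151540, -1))), Pow(274855, -1)) = Mul(Add(Mul(331212, Pow(111188, -1)), Mul(348631, Rational(1, 151540))), Rational(1, 274855)) = Mul(Add(Mul(331212, Rational(1, 111188)), Rational(348631, 151540)), Rational(1, 274855)) = Mul(Add(Rational(11829, 3971), Rational(348631, 151540)), Rational(1, 274855)) = Mul(Rational(3176980361, 601765340), Rational(1, 274855)) = Rational(3176980361, 165398212525700)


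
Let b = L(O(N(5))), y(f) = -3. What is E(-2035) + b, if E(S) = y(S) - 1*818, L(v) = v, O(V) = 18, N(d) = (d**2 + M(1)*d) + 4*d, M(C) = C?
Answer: -803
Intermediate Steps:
N(d) = d**2 + 5*d (N(d) = (d**2 + 1*d) + 4*d = (d**2 + d) + 4*d = (d + d**2) + 4*d = d**2 + 5*d)
E(S) = -821 (E(S) = -3 - 1*818 = -3 - 818 = -821)
b = 18
E(-2035) + b = -821 + 18 = -803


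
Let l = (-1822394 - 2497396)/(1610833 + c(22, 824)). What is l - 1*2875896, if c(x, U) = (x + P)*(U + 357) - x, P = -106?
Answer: -1449076281554/503869 ≈ -2.8759e+6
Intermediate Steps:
c(x, U) = -x + (-106 + x)*(357 + U) (c(x, U) = (x - 106)*(U + 357) - x = (-106 + x)*(357 + U) - x = -x + (-106 + x)*(357 + U))
l = -1439930/503869 (l = (-1822394 - 2497396)/(1610833 + (-37842 - 106*824 + 356*22 + 824*22)) = -4319790/(1610833 + (-37842 - 87344 + 7832 + 18128)) = -4319790/(1610833 - 99226) = -4319790/1511607 = -4319790*1/1511607 = -1439930/503869 ≈ -2.8577)
l - 1*2875896 = -1439930/503869 - 1*2875896 = -1439930/503869 - 2875896 = -1449076281554/503869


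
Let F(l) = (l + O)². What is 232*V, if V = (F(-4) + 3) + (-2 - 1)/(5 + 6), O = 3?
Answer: 9512/11 ≈ 864.73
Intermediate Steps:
F(l) = (3 + l)² (F(l) = (l + 3)² = (3 + l)²)
V = 41/11 (V = ((3 - 4)² + 3) + (-2 - 1)/(5 + 6) = ((-1)² + 3) - 3/11 = (1 + 3) - 3*1/11 = 4 - 3/11 = 41/11 ≈ 3.7273)
232*V = 232*(41/11) = 9512/11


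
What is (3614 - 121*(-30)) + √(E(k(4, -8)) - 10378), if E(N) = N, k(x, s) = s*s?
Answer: 7244 + 3*I*√1146 ≈ 7244.0 + 101.56*I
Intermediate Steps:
k(x, s) = s²
(3614 - 121*(-30)) + √(E(k(4, -8)) - 10378) = (3614 - 121*(-30)) + √((-8)² - 10378) = (3614 + 3630) + √(64 - 10378) = 7244 + √(-10314) = 7244 + 3*I*√1146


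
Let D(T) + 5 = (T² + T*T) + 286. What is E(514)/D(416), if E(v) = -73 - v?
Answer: -587/346393 ≈ -0.0016946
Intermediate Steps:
D(T) = 281 + 2*T² (D(T) = -5 + ((T² + T*T) + 286) = -5 + ((T² + T²) + 286) = -5 + (2*T² + 286) = -5 + (286 + 2*T²) = 281 + 2*T²)
E(514)/D(416) = (-73 - 1*514)/(281 + 2*416²) = (-73 - 514)/(281 + 2*173056) = -587/(281 + 346112) = -587/346393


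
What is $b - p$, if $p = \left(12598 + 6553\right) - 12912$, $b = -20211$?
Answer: $-26450$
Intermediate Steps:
$p = 6239$ ($p = 19151 - 12912 = 6239$)
$b - p = -20211 - 6239 = -26450$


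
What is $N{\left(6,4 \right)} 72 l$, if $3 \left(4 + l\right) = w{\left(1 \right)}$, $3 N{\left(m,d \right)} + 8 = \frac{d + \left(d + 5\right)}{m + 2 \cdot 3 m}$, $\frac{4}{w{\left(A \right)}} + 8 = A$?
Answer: $\frac{113696}{147} \approx 773.44$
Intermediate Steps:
$w{\left(A \right)} = \frac{4}{-8 + A}$
$N{\left(m,d \right)} = - \frac{8}{3} + \frac{5 + 2 d}{21 m}$ ($N{\left(m,d \right)} = - \frac{8}{3} + \frac{\left(d + \left(d + 5\right)\right) \frac{1}{m + 2 \cdot 3 m}}{3} = - \frac{8}{3} + \frac{\left(d + \left(5 + d\right)\right) \frac{1}{m + 6 m}}{3} = - \frac{8}{3} + \frac{\left(5 + 2 d\right) \frac{1}{7 m}}{3} = - \frac{8}{3} + \frac{\frac{1}{7} \frac{1}{m} \left(5 + 2 d\right)}{3} = - \frac{8}{3} + \frac{5 + 2 d}{21 m}$)
$l = - \frac{88}{21}$ ($l = -4 + \frac{4 \frac{1}{-8 + 1}}{3} = -4 + \frac{4 \frac{1}{-7}}{3} = -4 + \frac{4 \left(- \frac{1}{7}\right)}{3} = -4 + \frac{1}{3} \left(- \frac{4}{7}\right) = -4 - \frac{4}{21} = - \frac{88}{21} \approx -4.1905$)
$N{\left(6,4 \right)} 72 l = \frac{5 - 336 + 2 \cdot 4}{21 \cdot 6} \cdot 72 \left(- \frac{88}{21}\right) = \frac{1}{21} \cdot \frac{1}{6} \left(5 - 336 + 8\right) 72 \left(- \frac{88}{21}\right) = \frac{1}{21} \cdot \frac{1}{6} \left(-323\right) 72 \left(- \frac{88}{21}\right) = \left(- \frac{323}{126}\right) 72 \left(- \frac{88}{21}\right) = \left(- \frac{1292}{7}\right) \left(- \frac{88}{21}\right) = \frac{113696}{147}$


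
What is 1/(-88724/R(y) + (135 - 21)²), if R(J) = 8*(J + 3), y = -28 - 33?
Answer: 116/1529717 ≈ 7.5831e-5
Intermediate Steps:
y = -61
R(J) = 24 + 8*J (R(J) = 8*(3 + J) = 24 + 8*J)
1/(-88724/R(y) + (135 - 21)²) = 1/(-88724/(24 + 8*(-61)) + (135 - 21)²) = 1/(-88724/(24 - 488) + 114²) = 1/(-88724/(-464) + 12996) = 1/(-88724*(-1/464) + 12996) = 1/(22181/116 + 12996) = 1/(1529717/116) = 116/1529717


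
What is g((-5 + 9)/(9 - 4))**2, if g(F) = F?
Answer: 16/25 ≈ 0.64000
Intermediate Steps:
g((-5 + 9)/(9 - 4))**2 = ((-5 + 9)/(9 - 4))**2 = (4/5)**2 = 16/25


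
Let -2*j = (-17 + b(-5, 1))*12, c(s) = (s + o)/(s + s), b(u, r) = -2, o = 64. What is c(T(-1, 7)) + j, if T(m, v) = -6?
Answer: 655/6 ≈ 109.17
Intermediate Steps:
c(s) = (64 + s)/(2*s) (c(s) = (s + 64)/(s + s) = (64 + s)/((2*s)) = (64 + s)*(1/(2*s)) = (64 + s)/(2*s))
j = 114 (j = -(-17 - 2)*12/2 = -(-19)*12/2 = -½*(-228) = 114)
c(T(-1, 7)) + j = (½)*(64 - 6)/(-6) + 114 = (½)*(-⅙)*58 + 114 = -29/6 + 114 = 655/6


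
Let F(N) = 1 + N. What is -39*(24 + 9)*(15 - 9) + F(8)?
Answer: -7713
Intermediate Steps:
-39*(24 + 9)*(15 - 9) + F(8) = -39*(24 + 9)*(15 - 9) + (1 + 8) = -1287*6 + 9 = -39*198 + 9 = -7722 + 9 = -7713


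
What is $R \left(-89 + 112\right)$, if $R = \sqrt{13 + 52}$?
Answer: $23 \sqrt{65} \approx 185.43$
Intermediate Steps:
$R = \sqrt{65} \approx 8.0623$
$R \left(-89 + 112\right) = \sqrt{65} \left(-89 + 112\right) = \sqrt{65} \cdot 23 = 23 \sqrt{65}$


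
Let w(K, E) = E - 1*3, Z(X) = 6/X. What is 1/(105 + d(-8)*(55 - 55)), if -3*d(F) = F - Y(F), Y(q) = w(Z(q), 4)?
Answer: 1/105 ≈ 0.0095238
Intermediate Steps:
w(K, E) = -3 + E (w(K, E) = E - 3 = -3 + E)
Y(q) = 1 (Y(q) = -3 + 4 = 1)
d(F) = ⅓ - F/3 (d(F) = -(F - 1*1)/3 = -(F - 1)/3 = -(-1 + F)/3 = ⅓ - F/3)
1/(105 + d(-8)*(55 - 55)) = 1/(105 + (⅓ - ⅓*(-8))*(55 - 55)) = 1/(105 + (⅓ + 8/3)*0) = 1/(105 + 3*0) = 1/(105 + 0) = 1/105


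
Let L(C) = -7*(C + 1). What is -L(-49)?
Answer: -336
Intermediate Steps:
L(C) = -7 - 7*C (L(C) = -7*(1 + C) = -7 - 7*C)
-L(-49) = -(-7 - 7*(-49)) = -(-7 + 343) = -1*336 = -336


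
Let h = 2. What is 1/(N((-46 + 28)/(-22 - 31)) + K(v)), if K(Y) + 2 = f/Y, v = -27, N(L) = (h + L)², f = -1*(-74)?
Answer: 75843/55600 ≈ 1.3641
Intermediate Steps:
f = 74
N(L) = (2 + L)²
K(Y) = -2 + 74/Y
1/(N((-46 + 28)/(-22 - 31)) + K(v)) = 1/((2 + (-46 + 28)/(-22 - 31))² + (-2 + 74/(-27))) = 1/((2 - 18/(-53))² + (-2 + 74*(-1/27))) = 1/((2 - 18*(-1/53))² + (-2 - 74/27)) = 1/((2 + 18/53)² - 128/27) = 1/((124/53)² - 128/27) = 1/(15376/2809 - 128/27) = 1/(55600/75843) = 75843/55600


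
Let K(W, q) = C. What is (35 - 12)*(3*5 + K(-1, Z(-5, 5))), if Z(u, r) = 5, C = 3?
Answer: 414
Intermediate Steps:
K(W, q) = 3
(35 - 12)*(3*5 + K(-1, Z(-5, 5))) = (35 - 12)*(3*5 + 3) = 23*(15 + 3) = 23*18 = 414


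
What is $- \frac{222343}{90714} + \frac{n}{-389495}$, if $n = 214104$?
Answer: $- \frac{106023717041}{35332649430} \approx -3.0007$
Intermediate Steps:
$- \frac{222343}{90714} + \frac{n}{-389495} = - \frac{222343}{90714} + \frac{214104}{-389495} = \left(-222343\right) \frac{1}{90714} + 214104 \left(- \frac{1}{389495}\right) = - \frac{222343}{90714} - \frac{214104}{389495} = - \frac{106023717041}{35332649430}$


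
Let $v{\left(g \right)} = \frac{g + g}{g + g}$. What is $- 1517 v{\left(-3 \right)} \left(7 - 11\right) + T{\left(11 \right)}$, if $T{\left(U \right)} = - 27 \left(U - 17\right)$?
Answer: $6230$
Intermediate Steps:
$v{\left(g \right)} = 1$ ($v{\left(g \right)} = \frac{2 g}{2 g} = 2 g \frac{1}{2 g} = 1$)
$T{\left(U \right)} = 459 - 27 U$ ($T{\left(U \right)} = - 27 \left(-17 + U\right) = 459 - 27 U$)
$- 1517 v{\left(-3 \right)} \left(7 - 11\right) + T{\left(11 \right)} = - 1517 \cdot 1 \left(7 - 11\right) + \left(459 - 297\right) = - 1517 \cdot 1 \left(-4\right) + \left(459 - 297\right) = \left(-1517\right) \left(-4\right) + 162 = 6068 + 162 = 6230$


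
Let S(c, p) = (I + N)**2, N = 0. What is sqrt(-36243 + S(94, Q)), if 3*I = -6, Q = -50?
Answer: I*sqrt(36239) ≈ 190.37*I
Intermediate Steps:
I = -2 (I = (1/3)*(-6) = -2)
S(c, p) = 4 (S(c, p) = (-2 + 0)**2 = (-2)**2 = 4)
sqrt(-36243 + S(94, Q)) = sqrt(-36243 + 4) = sqrt(-36239) = I*sqrt(36239)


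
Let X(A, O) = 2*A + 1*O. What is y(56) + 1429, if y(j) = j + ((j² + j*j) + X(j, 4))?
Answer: 7873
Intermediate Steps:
X(A, O) = O + 2*A (X(A, O) = 2*A + O = O + 2*A)
y(j) = 4 + 2*j² + 3*j (y(j) = j + ((j² + j*j) + (4 + 2*j)) = j + ((j² + j²) + (4 + 2*j)) = j + (2*j² + (4 + 2*j)) = j + (4 + 2*j + 2*j²) = 4 + 2*j² + 3*j)
y(56) + 1429 = (4 + 2*56² + 3*56) + 1429 = (4 + 2*3136 + 168) + 1429 = (4 + 6272 + 168) + 1429 = 6444 + 1429 = 7873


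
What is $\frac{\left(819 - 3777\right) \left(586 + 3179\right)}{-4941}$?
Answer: $\frac{1237430}{549} \approx 2254.0$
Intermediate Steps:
$\frac{\left(819 - 3777\right) \left(586 + 3179\right)}{-4941} = \left(-2958\right) 3765 \left(- \frac{1}{4941}\right) = \left(-11136870\right) \left(- \frac{1}{4941}\right) = \frac{1237430}{549}$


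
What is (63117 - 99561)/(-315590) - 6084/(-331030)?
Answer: 699205344/5223487885 ≈ 0.13386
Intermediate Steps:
(63117 - 99561)/(-315590) - 6084/(-331030) = -36444*(-1/315590) - 6084*(-1/331030) = 18222/157795 + 3042/165515 = 699205344/5223487885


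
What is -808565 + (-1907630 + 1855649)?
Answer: -860546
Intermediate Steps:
-808565 + (-1907630 + 1855649) = -808565 - 51981 = -860546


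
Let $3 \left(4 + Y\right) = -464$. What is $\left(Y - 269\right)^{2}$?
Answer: $\frac{1646089}{9} \approx 1.829 \cdot 10^{5}$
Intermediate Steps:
$Y = - \frac{476}{3}$ ($Y = -4 + \frac{1}{3} \left(-464\right) = -4 - \frac{464}{3} = - \frac{476}{3} \approx -158.67$)
$\left(Y - 269\right)^{2} = \left(- \frac{476}{3} - 269\right)^{2} = \left(- \frac{1283}{3}\right)^{2} = \frac{1646089}{9}$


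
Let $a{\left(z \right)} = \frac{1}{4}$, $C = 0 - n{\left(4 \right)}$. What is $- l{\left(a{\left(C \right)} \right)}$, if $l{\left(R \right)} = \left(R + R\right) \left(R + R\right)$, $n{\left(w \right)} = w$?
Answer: $- \frac{1}{4} \approx -0.25$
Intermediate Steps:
$C = -4$ ($C = 0 - 4 = -4$)
$a{\left(z \right)} = \frac{1}{4}$
$l{\left(R \right)} = 4 R^{2}$ ($l{\left(R \right)} = 2 R 2 R = 4 R^{2}$)
$- l{\left(a{\left(C \right)} \right)} = - \frac{4}{16} = \left(-1\right) \frac{1}{4} = - \frac{1}{4}$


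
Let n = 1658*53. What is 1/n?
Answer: 1/87874 ≈ 1.1380e-5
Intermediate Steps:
n = 87874
1/n = 1/87874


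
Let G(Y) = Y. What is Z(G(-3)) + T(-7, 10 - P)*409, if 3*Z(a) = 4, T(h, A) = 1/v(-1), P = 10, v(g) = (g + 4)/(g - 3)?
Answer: -544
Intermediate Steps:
v(g) = (4 + g)/(-3 + g)
T(h, A) = -4/3 (T(h, A) = 1/((4 - 1)/(-3 - 1)) = 1/(3/(-4)) = 1/(-¼*3) = 1/(-¾) = -4/3)
Z(a) = 4/3 (Z(a) = (⅓)*4 = 4/3)
Z(G(-3)) + T(-7, 10 - P)*409 = 4/3 - 4/3*409 = 4/3 - 1636/3 = -544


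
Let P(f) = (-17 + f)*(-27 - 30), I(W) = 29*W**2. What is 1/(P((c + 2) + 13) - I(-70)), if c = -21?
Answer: -1/140789 ≈ -7.1028e-6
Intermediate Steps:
P(f) = 969 - 57*f (P(f) = (-17 + f)*(-57) = 969 - 57*f)
1/(P((c + 2) + 13) - I(-70)) = 1/((969 - 57*((-21 + 2) + 13)) - 29*(-70)**2) = 1/((969 - 57*(-19 + 13)) - 29*4900) = 1/((969 - 57*(-6)) - 1*142100) = 1/((969 + 342) - 142100) = 1/(1311 - 142100) = 1/(-140789) = -1/140789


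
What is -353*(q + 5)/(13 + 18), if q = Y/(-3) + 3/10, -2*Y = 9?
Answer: -12002/155 ≈ -77.432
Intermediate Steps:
Y = -9/2 (Y = -1/2*9 = -9/2 ≈ -4.5000)
q = 9/5 (q = -9/2/(-3) + 3/10 = -9/2*(-1/3) + 3*(1/10) = 3/2 + 3/10 = 9/5 ≈ 1.8000)
-353*(q + 5)/(13 + 18) = -353*(9/5 + 5)/(13 + 18) = -12002/(5*31) = -353*34/155 = -12002/155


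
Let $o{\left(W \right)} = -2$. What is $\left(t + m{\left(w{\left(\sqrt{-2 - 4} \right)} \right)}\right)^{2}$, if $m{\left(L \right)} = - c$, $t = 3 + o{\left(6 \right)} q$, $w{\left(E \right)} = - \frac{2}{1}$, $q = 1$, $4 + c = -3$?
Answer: $64$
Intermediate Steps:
$c = -7$ ($c = -4 - 3 = -7$)
$w{\left(E \right)} = -2$ ($w{\left(E \right)} = \left(-2\right) 1 = -2$)
$t = 1$ ($t = 3 - 2 = 1$)
$m{\left(L \right)} = 7$ ($m{\left(L \right)} = \left(-1\right) \left(-7\right) = 7$)
$\left(t + m{\left(w{\left(\sqrt{-2 - 4} \right)} \right)}\right)^{2} = \left(1 + 7\right)^{2} = 8^{2} = 64$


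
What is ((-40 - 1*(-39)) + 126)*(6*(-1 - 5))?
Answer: -4500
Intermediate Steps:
((-40 - 1*(-39)) + 126)*(6*(-1 - 5)) = ((-40 + 39) + 126)*(6*(-6)) = (-1 + 126)*(-36) = 125*(-36) = -4500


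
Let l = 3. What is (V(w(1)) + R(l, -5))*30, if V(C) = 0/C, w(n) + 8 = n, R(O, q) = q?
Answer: -150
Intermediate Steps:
w(n) = -8 + n
V(C) = 0
(V(w(1)) + R(l, -5))*30 = (0 - 5)*30 = -5*30 = -150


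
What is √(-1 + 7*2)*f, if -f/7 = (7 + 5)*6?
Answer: -504*√13 ≈ -1817.2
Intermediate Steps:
f = -504 (f = -7*(7 + 5)*6 = -84*6 = -7*72 = -504)
√(-1 + 7*2)*f = √(-1 + 7*2)*(-504) = √(-1 + 14)*(-504) = √13*(-504) = -504*√13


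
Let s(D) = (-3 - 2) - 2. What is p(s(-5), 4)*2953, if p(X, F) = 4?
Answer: 11812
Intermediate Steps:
s(D) = -7 (s(D) = -5 - 2 = -7)
p(s(-5), 4)*2953 = 4*2953 = 11812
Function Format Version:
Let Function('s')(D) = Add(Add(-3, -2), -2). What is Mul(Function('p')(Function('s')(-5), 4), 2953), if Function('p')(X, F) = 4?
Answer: 11812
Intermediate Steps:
Function('s')(D) = -7 (Function('s')(D) = Add(-5, -2) = -7)
Mul(Function('p')(Function('s')(-5), 4), 2953) = Mul(4, 2953) = 11812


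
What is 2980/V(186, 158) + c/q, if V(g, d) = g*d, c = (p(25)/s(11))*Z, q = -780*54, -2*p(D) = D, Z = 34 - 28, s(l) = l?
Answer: 7682765/75644712 ≈ 0.10156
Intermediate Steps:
Z = 6
p(D) = -D/2
q = -42120
c = -75/11 (c = (-½*25/11)*6 = -25/2*1/11*6 = -25/22*6 = -75/11 ≈ -6.8182)
V(g, d) = d*g
2980/V(186, 158) + c/q = 2980/((158*186)) - 75/11/(-42120) = 2980/29388 - 75/11*(-1/42120) = 2980*(1/29388) + 5/30888 = 745/7347 + 5/30888 = 7682765/75644712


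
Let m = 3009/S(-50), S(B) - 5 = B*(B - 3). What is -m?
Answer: -17/15 ≈ -1.1333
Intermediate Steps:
S(B) = 5 + B*(-3 + B) (S(B) = 5 + B*(B - 3) = 5 + B*(-3 + B))
m = 17/15 (m = 3009/(5 + (-50)**2 - 3*(-50)) = 3009/(5 + 2500 + 150) = 3009/2655 = 3009*(1/2655) = 17/15 ≈ 1.1333)
-m = -1*17/15 = -17/15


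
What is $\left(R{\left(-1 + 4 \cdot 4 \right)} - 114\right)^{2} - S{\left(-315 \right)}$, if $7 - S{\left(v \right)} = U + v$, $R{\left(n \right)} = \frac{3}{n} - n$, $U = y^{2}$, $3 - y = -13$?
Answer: $\frac{413086}{25} \approx 16523.0$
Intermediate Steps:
$y = 16$ ($y = 3 - -13 = 3 + 13 = 16$)
$U = 256$ ($U = 16^{2} = 256$)
$R{\left(n \right)} = - n + \frac{3}{n}$
$S{\left(v \right)} = -249 - v$ ($S{\left(v \right)} = 7 - \left(256 + v\right) = -249 - v$)
$\left(R{\left(-1 + 4 \cdot 4 \right)} - 114\right)^{2} - S{\left(-315 \right)} = \left(\left(- (-1 + 4 \cdot 4) + \frac{3}{-1 + 4 \cdot 4}\right) - 114\right)^{2} - \left(-249 - -315\right) = \left(\left(- (-1 + 16) + \frac{3}{-1 + 16}\right) - 114\right)^{2} - \left(-249 + 315\right) = \left(\left(\left(-1\right) 15 + \frac{3}{15}\right) - 114\right)^{2} - 66 = \left(\left(-15 + 3 \cdot \frac{1}{15}\right) - 114\right)^{2} - 66 = \left(\left(-15 + \frac{1}{5}\right) - 114\right)^{2} - 66 = \left(- \frac{74}{5} - 114\right)^{2} - 66 = \left(- \frac{644}{5}\right)^{2} - 66 = \frac{414736}{25} - 66 = \frac{413086}{25}$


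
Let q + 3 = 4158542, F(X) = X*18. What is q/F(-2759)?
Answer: -4158539/49662 ≈ -83.737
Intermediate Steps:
F(X) = 18*X
q = 4158539 (q = -3 + 4158542 = 4158539)
q/F(-2759) = 4158539/((18*(-2759))) = 4158539/(-49662) = 4158539*(-1/49662) = -4158539/49662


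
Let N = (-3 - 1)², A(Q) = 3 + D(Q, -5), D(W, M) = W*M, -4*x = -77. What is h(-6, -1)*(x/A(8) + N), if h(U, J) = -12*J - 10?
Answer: 2291/74 ≈ 30.959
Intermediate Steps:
x = 77/4 (x = -¼*(-77) = 77/4 ≈ 19.250)
D(W, M) = M*W
h(U, J) = -10 - 12*J
A(Q) = 3 - 5*Q
N = 16 (N = (-4)² = 16)
h(-6, -1)*(x/A(8) + N) = (-10 - 12*(-1))*(77/(4*(3 - 5*8)) + 16) = (-10 + 12)*(77/(4*(3 - 40)) + 16) = 2*((77/4)/(-37) + 16) = 2*((77/4)*(-1/37) + 16) = 2*(-77/148 + 16) = 2*(2291/148) = 2291/74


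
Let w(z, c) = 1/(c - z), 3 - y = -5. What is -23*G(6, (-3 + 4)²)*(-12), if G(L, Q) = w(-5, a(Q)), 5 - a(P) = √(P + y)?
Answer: 276/7 ≈ 39.429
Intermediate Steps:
y = 8 (y = 3 - 1*(-5) = 3 + 5 = 8)
a(P) = 5 - √(8 + P) (a(P) = 5 - √(P + 8) = 5 - √(8 + P))
G(L, Q) = 1/(10 - √(8 + Q)) (G(L, Q) = 1/((5 - √(8 + Q)) - 1*(-5)) = 1/((5 - √(8 + Q)) + 5) = 1/(10 - √(8 + Q)))
-23*G(6, (-3 + 4)²)*(-12) = -(-23)/(-10 + √(8 + (-3 + 4)²))*(-12) = -(-23)/(-10 + √(8 + 1²))*(-12) = -(-23)/(-10 + √(8 + 1))*(-12) = -(-23)/(-10 + √9)*(-12) = -(-23)/(-10 + 3)*(-12) = -(-23)/(-7)*(-12) = -(-23)*(-1)/7*(-12) = -23*⅐*(-12) = -23/7*(-12) = 276/7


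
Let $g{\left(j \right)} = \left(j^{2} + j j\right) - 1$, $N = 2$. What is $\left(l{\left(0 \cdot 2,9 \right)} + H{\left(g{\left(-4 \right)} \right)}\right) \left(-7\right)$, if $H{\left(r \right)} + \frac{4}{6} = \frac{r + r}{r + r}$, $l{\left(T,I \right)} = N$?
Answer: $- \frac{49}{3} \approx -16.333$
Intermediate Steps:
$l{\left(T,I \right)} = 2$
$g{\left(j \right)} = -1 + 2 j^{2}$ ($g{\left(j \right)} = \left(j^{2} + j^{2}\right) - 1 = 2 j^{2} - 1 = -1 + 2 j^{2}$)
$H{\left(r \right)} = \frac{1}{3}$ ($H{\left(r \right)} = - \frac{2}{3} + \frac{r + r}{r + r} = - \frac{2}{3} + \frac{2 r}{2 r} = - \frac{2}{3} + 2 r \frac{1}{2 r} = - \frac{2}{3} + 1 = \frac{1}{3}$)
$\left(l{\left(0 \cdot 2,9 \right)} + H{\left(g{\left(-4 \right)} \right)}\right) \left(-7\right) = \left(2 + \frac{1}{3}\right) \left(-7\right) = \frac{7}{3} \left(-7\right) = - \frac{49}{3}$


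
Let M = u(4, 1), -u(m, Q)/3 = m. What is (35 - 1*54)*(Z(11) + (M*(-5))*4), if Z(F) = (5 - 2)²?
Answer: -4731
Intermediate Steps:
u(m, Q) = -3*m
M = -12 (M = -3*4 = -12)
Z(F) = 9 (Z(F) = 3² = 9)
(35 - 1*54)*(Z(11) + (M*(-5))*4) = (35 - 1*54)*(9 - 12*(-5)*4) = (35 - 54)*(9 + 60*4) = -19*(9 + 240) = -19*249 = -4731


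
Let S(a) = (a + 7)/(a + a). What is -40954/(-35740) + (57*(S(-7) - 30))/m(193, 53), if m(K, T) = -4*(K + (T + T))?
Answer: 6881024/2671565 ≈ 2.5757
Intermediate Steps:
m(K, T) = -8*T - 4*K (m(K, T) = -4*(K + 2*T) = -8*T - 4*K)
S(a) = (7 + a)/(2*a) (S(a) = (7 + a)/((2*a)) = (7 + a)*(1/(2*a)) = (7 + a)/(2*a))
-40954/(-35740) + (57*(S(-7) - 30))/m(193, 53) = -40954/(-35740) + (57*((1/2)*(7 - 7)/(-7) - 30))/(-8*53 - 4*193) = -40954*(-1/35740) + (57*((1/2)*(-1/7)*0 - 30))/(-424 - 772) = 20477/17870 + (57*(0 - 30))/(-1196) = 20477/17870 + (57*(-30))*(-1/1196) = 20477/17870 - 1710*(-1/1196) = 20477/17870 + 855/598 = 6881024/2671565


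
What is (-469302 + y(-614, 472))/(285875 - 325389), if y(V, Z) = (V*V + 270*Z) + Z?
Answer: -17803/19757 ≈ -0.90110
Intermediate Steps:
y(V, Z) = V² + 271*Z (y(V, Z) = (V² + 270*Z) + Z = V² + 271*Z)
(-469302 + y(-614, 472))/(285875 - 325389) = (-469302 + ((-614)² + 271*472))/(285875 - 325389) = (-469302 + (376996 + 127912))/(-39514) = (-469302 + 504908)*(-1/39514) = 35606*(-1/39514) = -17803/19757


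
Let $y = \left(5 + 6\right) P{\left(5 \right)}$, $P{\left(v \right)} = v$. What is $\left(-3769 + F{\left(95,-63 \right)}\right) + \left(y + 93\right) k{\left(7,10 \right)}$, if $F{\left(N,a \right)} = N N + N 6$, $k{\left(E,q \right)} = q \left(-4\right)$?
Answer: $-94$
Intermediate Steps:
$k{\left(E,q \right)} = - 4 q$
$y = 55$ ($y = \left(5 + 6\right) 5 = 11 \cdot 5 = 55$)
$F{\left(N,a \right)} = N^{2} + 6 N$
$\left(-3769 + F{\left(95,-63 \right)}\right) + \left(y + 93\right) k{\left(7,10 \right)} = \left(-3769 + 95 \left(6 + 95\right)\right) + \left(55 + 93\right) \left(\left(-4\right) 10\right) = \left(-3769 + 95 \cdot 101\right) + 148 \left(-40\right) = \left(-3769 + 9595\right) - 5920 = 5826 - 5920 = -94$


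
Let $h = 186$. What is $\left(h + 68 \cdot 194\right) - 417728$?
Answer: $-404350$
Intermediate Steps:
$\left(h + 68 \cdot 194\right) - 417728 = \left(186 + 68 \cdot 194\right) - 417728 = \left(186 + 13192\right) - 417728 = 13378 - 417728 = -404350$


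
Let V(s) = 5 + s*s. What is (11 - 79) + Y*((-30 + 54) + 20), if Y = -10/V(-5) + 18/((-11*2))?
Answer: -356/3 ≈ -118.67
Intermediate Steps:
V(s) = 5 + s**2
Y = -38/33 (Y = -10/(5 + (-5)**2) + 18/((-11*2)) = -10/(5 + 25) + 18/(-22) = -10/30 + 18*(-1/22) = -10*1/30 - 9/11 = -1/3 - 9/11 = -38/33 ≈ -1.1515)
(11 - 79) + Y*((-30 + 54) + 20) = (11 - 79) - 38*((-30 + 54) + 20)/33 = -68 - 38*(24 + 20)/33 = -68 - 38/33*44 = -68 - 152/3 = -356/3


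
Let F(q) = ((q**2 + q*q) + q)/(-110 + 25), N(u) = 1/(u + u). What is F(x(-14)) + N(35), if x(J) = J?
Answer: -1055/238 ≈ -4.4328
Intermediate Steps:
N(u) = 1/(2*u)
F(q) = -2*q**2/85 - q/85 (F(q) = ((q**2 + q**2) + q)/(-85) = (2*q**2 + q)*(-1/85) = (q + 2*q**2)*(-1/85) = -2*q**2/85 - q/85)
F(x(-14)) + N(35) = -1/85*(-14)*(1 + 2*(-14)) + (1/2)/35 = -1/85*(-14)*(1 - 28) + (1/2)*(1/35) = -1/85*(-14)*(-27) + 1/70 = -378/85 + 1/70 = -1055/238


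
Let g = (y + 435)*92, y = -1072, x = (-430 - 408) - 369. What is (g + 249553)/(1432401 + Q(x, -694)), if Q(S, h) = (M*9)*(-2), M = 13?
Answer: 17359/130197 ≈ 0.13333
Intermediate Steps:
x = -1207 (x = -838 - 369 = -1207)
g = -58604 (g = (-1072 + 435)*92 = -637*92 = -58604)
Q(S, h) = -234 (Q(S, h) = (13*9)*(-2) = 117*(-2) = -234)
(g + 249553)/(1432401 + Q(x, -694)) = (-58604 + 249553)/(1432401 - 234) = 190949/1432167 = 190949*(1/1432167) = 17359/130197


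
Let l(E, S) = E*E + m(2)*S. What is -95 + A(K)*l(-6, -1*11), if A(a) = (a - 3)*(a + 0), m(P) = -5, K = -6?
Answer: 4819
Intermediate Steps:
l(E, S) = E² - 5*S (l(E, S) = E*E - 5*S = E² - 5*S)
A(a) = a*(-3 + a) (A(a) = (-3 + a)*a = a*(-3 + a))
-95 + A(K)*l(-6, -1*11) = -95 + (-6*(-3 - 6))*((-6)² - (-5)*11) = -95 + (-6*(-9))*(36 - 5*(-11)) = -95 + 54*(36 + 55) = -95 + 54*91 = -95 + 4914 = 4819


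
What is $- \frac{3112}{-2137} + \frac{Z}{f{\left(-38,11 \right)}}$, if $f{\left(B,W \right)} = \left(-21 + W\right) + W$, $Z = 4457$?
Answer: $\frac{9527721}{2137} \approx 4458.5$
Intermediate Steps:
$f{\left(B,W \right)} = -21 + 2 W$
$- \frac{3112}{-2137} + \frac{Z}{f{\left(-38,11 \right)}} = - \frac{3112}{-2137} + \frac{4457}{-21 + 2 \cdot 11} = \left(-3112\right) \left(- \frac{1}{2137}\right) + \frac{4457}{-21 + 22} = \frac{3112}{2137} + \frac{4457}{1} = \frac{3112}{2137} + 4457 \cdot 1 = \frac{3112}{2137} + 4457 = \frac{9527721}{2137}$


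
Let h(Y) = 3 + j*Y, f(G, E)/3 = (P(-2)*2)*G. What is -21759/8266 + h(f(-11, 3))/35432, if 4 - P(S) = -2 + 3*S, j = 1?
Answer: -388743381/146440456 ≈ -2.6546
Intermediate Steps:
P(S) = 6 - 3*S (P(S) = 4 - (-2 + 3*S) = 4 + (2 - 3*S) = 6 - 3*S)
f(G, E) = 72*G (f(G, E) = 3*(((6 - 3*(-2))*2)*G) = 3*(((6 + 6)*2)*G) = 3*((12*2)*G) = 3*(24*G) = 72*G)
h(Y) = 3 + Y (h(Y) = 3 + 1*Y = 3 + Y)
-21759/8266 + h(f(-11, 3))/35432 = -21759/8266 + (3 + 72*(-11))/35432 = -21759*1/8266 + (3 - 792)*(1/35432) = -21759/8266 - 789*1/35432 = -21759/8266 - 789/35432 = -388743381/146440456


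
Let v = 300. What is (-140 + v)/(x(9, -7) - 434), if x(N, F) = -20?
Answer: -80/227 ≈ -0.35242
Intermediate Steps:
(-140 + v)/(x(9, -7) - 434) = (-140 + 300)/(-20 - 434) = 160/(-454) = 160*(-1/454) = -80/227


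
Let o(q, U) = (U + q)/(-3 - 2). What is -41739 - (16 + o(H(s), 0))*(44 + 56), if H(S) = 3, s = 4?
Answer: -43279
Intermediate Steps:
o(q, U) = -U/5 - q/5 (o(q, U) = (U + q)/(-5) = (U + q)*(-1/5) = -U/5 - q/5)
-41739 - (16 + o(H(s), 0))*(44 + 56) = -41739 - (16 + (-1/5*0 - 1/5*3))*(44 + 56) = -41739 - (16 + (0 - 3/5))*100 = -41739 - (16 - 3/5)*100 = -41739 - 77*100/5 = -41739 - 1*1540 = -41739 - 1540 = -43279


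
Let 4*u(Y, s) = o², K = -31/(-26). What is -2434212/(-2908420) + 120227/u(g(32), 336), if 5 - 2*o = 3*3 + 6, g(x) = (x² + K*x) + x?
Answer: 69937165033/3635525 ≈ 19237.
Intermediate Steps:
K = 31/26 (K = -31*(-1/26) = 31/26 ≈ 1.1923)
g(x) = x² + 57*x/26 (g(x) = (x² + 31*x/26) + x = x² + 57*x/26)
o = -5 (o = 5/2 - (3*3 + 6)/2 = 5/2 - (9 + 6)/2 = 5/2 - ½*15 = 5/2 - 15/2 = -5)
u(Y, s) = 25/4 (u(Y, s) = (¼)*(-5)² = (¼)*25 = 25/4)
-2434212/(-2908420) + 120227/u(g(32), 336) = -2434212/(-2908420) + 120227/(25/4) = -2434212*(-1/2908420) + 120227*(4/25) = 608553/727105 + 480908/25 = 69937165033/3635525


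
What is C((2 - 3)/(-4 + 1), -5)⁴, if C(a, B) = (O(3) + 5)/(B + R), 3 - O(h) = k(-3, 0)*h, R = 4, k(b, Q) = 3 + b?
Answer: 4096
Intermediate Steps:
O(h) = 3 (O(h) = 3 - (3 - 3)*h = 3 - 0*h = 3 - 1*0 = 3 + 0 = 3)
C(a, B) = 8/(4 + B) (C(a, B) = (3 + 5)/(B + 4) = 8/(4 + B))
C((2 - 3)/(-4 + 1), -5)⁴ = (8/(4 - 5))⁴ = (8/(-1))⁴ = (8*(-1))⁴ = (-8)⁴ = 4096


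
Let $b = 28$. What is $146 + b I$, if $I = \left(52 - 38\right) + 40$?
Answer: $1658$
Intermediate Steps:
$I = 54$ ($I = 14 + 40 = 54$)
$146 + b I = 146 + 28 \cdot 54 = 146 + 1512 = 1658$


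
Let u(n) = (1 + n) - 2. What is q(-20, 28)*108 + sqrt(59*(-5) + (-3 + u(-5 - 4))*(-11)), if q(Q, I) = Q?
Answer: -2160 + 2*I*sqrt(38) ≈ -2160.0 + 12.329*I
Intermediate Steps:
u(n) = -1 + n
q(-20, 28)*108 + sqrt(59*(-5) + (-3 + u(-5 - 4))*(-11)) = -20*108 + sqrt(59*(-5) + (-3 + (-1 + (-5 - 4)))*(-11)) = -2160 + sqrt(-295 + (-3 + (-1 - 9))*(-11)) = -2160 + sqrt(-295 + (-3 - 10)*(-11)) = -2160 + sqrt(-295 - 13*(-11)) = -2160 + sqrt(-295 + 143) = -2160 + sqrt(-152) = -2160 + 2*I*sqrt(38)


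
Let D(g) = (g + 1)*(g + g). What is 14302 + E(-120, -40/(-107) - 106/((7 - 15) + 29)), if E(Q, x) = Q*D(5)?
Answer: 7102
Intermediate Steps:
D(g) = 2*g*(1 + g) (D(g) = (1 + g)*(2*g) = 2*g*(1 + g))
E(Q, x) = 60*Q (E(Q, x) = Q*(2*5*(1 + 5)) = Q*(2*5*6) = Q*60 = 60*Q)
14302 + E(-120, -40/(-107) - 106/((7 - 15) + 29)) = 14302 + 60*(-120) = 14302 - 7200 = 7102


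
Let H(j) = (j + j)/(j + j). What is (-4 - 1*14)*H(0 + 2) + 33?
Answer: 15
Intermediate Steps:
H(j) = 1 (H(j) = (2*j)/((2*j)) = (2*j)*(1/(2*j)) = 1)
(-4 - 1*14)*H(0 + 2) + 33 = (-4 - 1*14)*1 + 33 = (-4 - 14)*1 + 33 = -18*1 + 33 = -18 + 33 = 15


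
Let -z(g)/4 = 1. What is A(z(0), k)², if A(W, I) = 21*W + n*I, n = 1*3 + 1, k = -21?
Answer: 28224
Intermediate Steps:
z(g) = -4 (z(g) = -4*1 = -4)
n = 4 (n = 3 + 1 = 4)
A(W, I) = 4*I + 21*W (A(W, I) = 21*W + 4*I = 4*I + 21*W)
A(z(0), k)² = (4*(-21) + 21*(-4))² = (-84 - 84)² = (-168)² = 28224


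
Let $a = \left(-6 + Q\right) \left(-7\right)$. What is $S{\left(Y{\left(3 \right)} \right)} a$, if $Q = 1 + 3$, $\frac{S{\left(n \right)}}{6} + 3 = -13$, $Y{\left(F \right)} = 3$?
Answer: $-1344$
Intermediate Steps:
$S{\left(n \right)} = -96$ ($S{\left(n \right)} = -18 + 6 \left(-13\right) = -18 - 78 = -96$)
$Q = 4$
$a = 14$ ($a = \left(-6 + 4\right) \left(-7\right) = \left(-2\right) \left(-7\right) = 14$)
$S{\left(Y{\left(3 \right)} \right)} a = \left(-96\right) 14 = -1344$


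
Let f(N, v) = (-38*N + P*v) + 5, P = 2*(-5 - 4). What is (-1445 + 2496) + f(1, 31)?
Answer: 460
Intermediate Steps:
P = -18 (P = 2*(-9) = -18)
f(N, v) = 5 - 38*N - 18*v (f(N, v) = (-38*N - 18*v) + 5 = 5 - 38*N - 18*v)
(-1445 + 2496) + f(1, 31) = (-1445 + 2496) + (5 - 38*1 - 18*31) = 1051 + (5 - 38 - 558) = 1051 - 591 = 460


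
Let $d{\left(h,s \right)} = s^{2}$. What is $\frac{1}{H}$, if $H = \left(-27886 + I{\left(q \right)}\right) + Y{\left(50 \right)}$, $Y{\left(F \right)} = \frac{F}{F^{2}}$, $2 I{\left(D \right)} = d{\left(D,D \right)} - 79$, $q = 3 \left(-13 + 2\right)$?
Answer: $- \frac{50}{1369049} \approx -3.6522 \cdot 10^{-5}$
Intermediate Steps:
$q = -33$ ($q = 3 \left(-11\right) = -33$)
$I{\left(D \right)} = - \frac{79}{2} + \frac{D^{2}}{2}$ ($I{\left(D \right)} = \frac{D^{2} - 79}{2} = \frac{-79 + D^{2}}{2} = - \frac{79}{2} + \frac{D^{2}}{2}$)
$Y{\left(F \right)} = \frac{1}{F}$ ($Y{\left(F \right)} = \frac{F}{F^{2}} = \frac{1}{F}$)
$H = - \frac{1369049}{50}$ ($H = \left(-27886 - \left(\frac{79}{2} - \frac{\left(-33\right)^{2}}{2}\right)\right) + \frac{1}{50} = \left(-27886 + \left(- \frac{79}{2} + \frac{1}{2} \cdot 1089\right)\right) + \frac{1}{50} = \left(-27886 + \left(- \frac{79}{2} + \frac{1089}{2}\right)\right) + \frac{1}{50} = \left(-27886 + 505\right) + \frac{1}{50} = -27381 + \frac{1}{50} = - \frac{1369049}{50} \approx -27381.0$)
$\frac{1}{H} = \frac{1}{- \frac{1369049}{50}} = - \frac{50}{1369049}$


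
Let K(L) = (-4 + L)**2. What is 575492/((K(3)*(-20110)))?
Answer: -287746/10055 ≈ -28.617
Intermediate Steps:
575492/((K(3)*(-20110))) = 575492/(((-4 + 3)**2*(-20110))) = 575492/(((-1)**2*(-20110))) = 575492/((1*(-20110))) = 575492/(-20110) = 575492*(-1/20110) = -287746/10055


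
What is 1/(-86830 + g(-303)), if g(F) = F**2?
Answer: 1/4979 ≈ 0.00020084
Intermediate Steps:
1/(-86830 + g(-303)) = 1/(-86830 + (-303)**2) = 1/(-86830 + 91809) = 1/4979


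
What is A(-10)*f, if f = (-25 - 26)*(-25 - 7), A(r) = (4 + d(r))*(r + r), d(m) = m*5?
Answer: 1501440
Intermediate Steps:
d(m) = 5*m
A(r) = 2*r*(4 + 5*r) (A(r) = (4 + 5*r)*(r + r) = (4 + 5*r)*(2*r) = 2*r*(4 + 5*r))
f = 1632 (f = -51*(-32) = 1632)
A(-10)*f = (2*(-10)*(4 + 5*(-10)))*1632 = (2*(-10)*(4 - 50))*1632 = (2*(-10)*(-46))*1632 = 920*1632 = 1501440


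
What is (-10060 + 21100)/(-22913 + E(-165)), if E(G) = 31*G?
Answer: -2760/7007 ≈ -0.39389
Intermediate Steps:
(-10060 + 21100)/(-22913 + E(-165)) = (-10060 + 21100)/(-22913 + 31*(-165)) = 11040/(-22913 - 5115) = 11040/(-28028) = 11040*(-1/28028) = -2760/7007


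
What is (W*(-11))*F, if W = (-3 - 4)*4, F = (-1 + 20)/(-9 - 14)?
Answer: -5852/23 ≈ -254.43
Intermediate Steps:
F = -19/23 (F = 19/(-23) = 19*(-1/23) = -19/23 ≈ -0.82609)
W = -28 (W = -7*4 = -28)
(W*(-11))*F = -28*(-11)*(-19/23) = 308*(-19/23) = -5852/23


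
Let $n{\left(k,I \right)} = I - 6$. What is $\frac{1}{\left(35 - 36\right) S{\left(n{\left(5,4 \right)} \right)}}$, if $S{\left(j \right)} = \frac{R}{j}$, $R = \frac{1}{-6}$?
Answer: $-12$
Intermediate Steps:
$R = - \frac{1}{6} \approx -0.16667$
$n{\left(k,I \right)} = -6 + I$ ($n{\left(k,I \right)} = I - 6 = -6 + I$)
$S{\left(j \right)} = - \frac{1}{6 j}$
$\frac{1}{\left(35 - 36\right) S{\left(n{\left(5,4 \right)} \right)}} = \frac{1}{\left(35 - 36\right) \left(- \frac{1}{6 \left(-6 + 4\right)}\right)} = \frac{1}{\left(-1\right) \left(- \frac{1}{6 \left(-2\right)}\right)} = \frac{1}{\left(-1\right) \left(\left(- \frac{1}{6}\right) \left(- \frac{1}{2}\right)\right)} = \frac{1}{\left(-1\right) \frac{1}{12}} = \frac{1}{- \frac{1}{12}} = -12$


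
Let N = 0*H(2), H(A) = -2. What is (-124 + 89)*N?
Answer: 0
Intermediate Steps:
N = 0 (N = 0*(-2) = 0)
(-124 + 89)*N = (-124 + 89)*0 = -35*0 = 0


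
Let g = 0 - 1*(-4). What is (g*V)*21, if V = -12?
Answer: -1008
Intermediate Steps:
g = 4 (g = 0 + 4 = 4)
(g*V)*21 = (4*(-12))*21 = -48*21 = -1008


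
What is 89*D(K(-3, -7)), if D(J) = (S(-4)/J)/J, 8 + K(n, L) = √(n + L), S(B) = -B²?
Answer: -1424/(8 - I*√10)² ≈ -14.042 - 13.157*I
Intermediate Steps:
K(n, L) = -8 + √(L + n) (K(n, L) = -8 + √(n + L) = -8 + √(L + n))
D(J) = -16/J² (D(J) = ((-1*(-4)²)/J)/J = ((-1*16)/J)/J = (-16/J)/J = -16/J²)
89*D(K(-3, -7)) = 89*(-16/(-8 + √(-7 - 3))²) = 89*(-16/(-8 + √(-10))²) = 89*(-16/(-8 + I*√10)²) = -1424/(-8 + I*√10)²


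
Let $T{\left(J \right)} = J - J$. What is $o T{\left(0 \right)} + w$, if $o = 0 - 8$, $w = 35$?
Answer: $35$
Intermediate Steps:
$T{\left(J \right)} = 0$
$o = -8$ ($o = 0 - 8 = -8$)
$o T{\left(0 \right)} + w = \left(-8\right) 0 + 35 = 0 + 35 = 35$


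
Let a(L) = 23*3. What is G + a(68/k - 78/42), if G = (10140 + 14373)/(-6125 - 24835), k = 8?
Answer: 703909/10320 ≈ 68.208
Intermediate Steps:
G = -8171/10320 (G = 24513/(-30960) = 24513*(-1/30960) = -8171/10320 ≈ -0.79176)
a(L) = 69
G + a(68/k - 78/42) = -8171/10320 + 69 = 703909/10320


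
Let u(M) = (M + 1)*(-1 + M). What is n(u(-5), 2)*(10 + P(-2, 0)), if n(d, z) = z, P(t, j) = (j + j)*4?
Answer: 20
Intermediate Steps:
P(t, j) = 8*j (P(t, j) = (2*j)*4 = 8*j)
u(M) = (1 + M)*(-1 + M)
n(u(-5), 2)*(10 + P(-2, 0)) = 2*(10 + 8*0) = 2*(10 + 0) = 2*10 = 20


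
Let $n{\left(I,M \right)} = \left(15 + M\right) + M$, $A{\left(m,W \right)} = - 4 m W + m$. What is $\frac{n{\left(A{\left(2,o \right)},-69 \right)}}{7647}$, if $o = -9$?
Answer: $- \frac{41}{2549} \approx -0.016085$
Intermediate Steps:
$A{\left(m,W \right)} = m - 4 W m$ ($A{\left(m,W \right)} = - 4 W m + m = m - 4 W m$)
$n{\left(I,M \right)} = 15 + 2 M$
$\frac{n{\left(A{\left(2,o \right)},-69 \right)}}{7647} = \frac{15 + 2 \left(-69\right)}{7647} = \left(15 - 138\right) \frac{1}{7647} = \left(-123\right) \frac{1}{7647} = - \frac{41}{2549}$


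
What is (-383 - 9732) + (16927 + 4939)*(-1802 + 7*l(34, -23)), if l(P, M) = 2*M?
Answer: -46453499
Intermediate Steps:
(-383 - 9732) + (16927 + 4939)*(-1802 + 7*l(34, -23)) = (-383 - 9732) + (16927 + 4939)*(-1802 + 7*(2*(-23))) = -10115 + 21866*(-1802 + 7*(-46)) = -10115 + 21866*(-1802 - 322) = -10115 + 21866*(-2124) = -10115 - 46443384 = -46453499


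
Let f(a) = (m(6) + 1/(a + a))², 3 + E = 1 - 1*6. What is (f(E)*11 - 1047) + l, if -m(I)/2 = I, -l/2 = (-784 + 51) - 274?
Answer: 657291/256 ≈ 2567.5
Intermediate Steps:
l = 2014 (l = -2*((-784 + 51) - 274) = -2*(-733 - 274) = -2*(-1007) = 2014)
E = -8 (E = -3 + (1 - 1*6) = -3 + (1 - 6) = -3 - 5 = -8)
m(I) = -2*I
f(a) = (-12 + 1/(2*a))² (f(a) = (-2*6 + 1/(a + a))² = (-12 + 1/(2*a))²)
(f(E)*11 - 1047) + l = (((¼)*(-1 + 24*(-8))²/(-8)²)*11 - 1047) + 2014 = (((¼)*(1/64)*(-1 - 192)²)*11 - 1047) + 2014 = (((¼)*(1/64)*(-193)²)*11 - 1047) + 2014 = (((¼)*(1/64)*37249)*11 - 1047) + 2014 = ((37249/256)*11 - 1047) + 2014 = (409739/256 - 1047) + 2014 = 141707/256 + 2014 = 657291/256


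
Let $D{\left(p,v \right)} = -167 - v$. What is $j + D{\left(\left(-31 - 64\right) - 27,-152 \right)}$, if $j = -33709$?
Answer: $-33724$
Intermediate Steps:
$j + D{\left(\left(-31 - 64\right) - 27,-152 \right)} = -33709 - 15 = -33724$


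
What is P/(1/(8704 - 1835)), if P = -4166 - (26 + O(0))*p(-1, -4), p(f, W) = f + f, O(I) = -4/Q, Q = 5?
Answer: -141350282/5 ≈ -2.8270e+7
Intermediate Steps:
O(I) = -⅘ (O(I) = -4/5 = -4*⅕ = -⅘)
p(f, W) = 2*f
P = -20578/5 (P = -4166 - (26 - ⅘)*2*(-1) = -4166 - 126*(-2)/5 = -4166 - 1*(-252/5) = -4166 + 252/5 = -20578/5 ≈ -4115.6)
P/(1/(8704 - 1835)) = -20578/(5*(1/(8704 - 1835))) = -20578/(5*(1/6869)) = -20578/(5*1/6869) = -20578/5*6869 = -141350282/5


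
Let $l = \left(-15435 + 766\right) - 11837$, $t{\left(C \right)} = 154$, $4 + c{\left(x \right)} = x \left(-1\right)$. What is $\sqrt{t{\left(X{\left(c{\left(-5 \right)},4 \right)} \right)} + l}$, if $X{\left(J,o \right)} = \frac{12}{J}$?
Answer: $12 i \sqrt{183} \approx 162.33 i$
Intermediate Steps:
$c{\left(x \right)} = -4 - x$ ($c{\left(x \right)} = -4 + x \left(-1\right) = -4 - x$)
$l = -26506$ ($l = -14669 - 11837 = -26506$)
$\sqrt{t{\left(X{\left(c{\left(-5 \right)},4 \right)} \right)} + l} = \sqrt{154 - 26506} = \sqrt{-26352} = 12 i \sqrt{183}$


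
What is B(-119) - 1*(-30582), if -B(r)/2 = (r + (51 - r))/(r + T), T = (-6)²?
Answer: 2538408/83 ≈ 30583.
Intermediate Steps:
T = 36
B(r) = -102/(36 + r) (B(r) = -2*(r + (51 - r))/(r + 36) = -102/(36 + r))
B(-119) - 1*(-30582) = -102/(36 - 119) - 1*(-30582) = -102/(-83) + 30582 = -102*(-1/83) + 30582 = 102/83 + 30582 = 2538408/83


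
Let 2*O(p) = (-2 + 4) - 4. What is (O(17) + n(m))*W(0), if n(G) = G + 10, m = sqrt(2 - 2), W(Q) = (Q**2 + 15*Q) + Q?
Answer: 0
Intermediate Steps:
O(p) = -1 (O(p) = ((-2 + 4) - 4)/2 = (2 - 4)/2 = (1/2)*(-2) = -1)
W(Q) = Q**2 + 16*Q
m = 0 (m = sqrt(0) = 0)
n(G) = 10 + G
(O(17) + n(m))*W(0) = (-1 + (10 + 0))*(0*(16 + 0)) = (-1 + 10)*(0*16) = 9*0 = 0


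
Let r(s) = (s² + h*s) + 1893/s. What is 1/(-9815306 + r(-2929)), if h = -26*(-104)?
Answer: -2929/26818748942 ≈ -1.0921e-7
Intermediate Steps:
h = 2704
r(s) = s² + 1893/s + 2704*s (r(s) = (s² + 2704*s) + 1893/s = s² + 1893/s + 2704*s)
1/(-9815306 + r(-2929)) = 1/(-9815306 + (1893 + (-2929)²*(2704 - 2929))/(-2929)) = 1/(-9815306 - (1893 + 8579041*(-225))/2929) = 1/(-9815306 - (1893 - 1930284225)/2929) = 1/(-9815306 - 1/2929*(-1930282332)) = 1/(-9815306 + 1930282332/2929) = 1/(-26818748942/2929) = -2929/26818748942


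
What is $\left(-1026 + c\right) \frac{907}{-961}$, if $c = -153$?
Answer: $\frac{1069353}{961} \approx 1112.8$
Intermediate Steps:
$\left(-1026 + c\right) \frac{907}{-961} = \left(-1026 - 153\right) \frac{907}{-961} = - 1179 \cdot 907 \left(- \frac{1}{961}\right) = \left(-1179\right) \left(- \frac{907}{961}\right) = \frac{1069353}{961}$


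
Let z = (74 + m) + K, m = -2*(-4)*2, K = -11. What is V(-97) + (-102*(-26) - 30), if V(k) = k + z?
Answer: 2604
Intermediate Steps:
m = 16 (m = 8*2 = 16)
z = 79 (z = (74 + 16) - 11 = 90 - 11 = 79)
V(k) = 79 + k (V(k) = k + 79 = 79 + k)
V(-97) + (-102*(-26) - 30) = (79 - 97) + (-102*(-26) - 30) = -18 + (2652 - 30) = -18 + 2622 = 2604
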